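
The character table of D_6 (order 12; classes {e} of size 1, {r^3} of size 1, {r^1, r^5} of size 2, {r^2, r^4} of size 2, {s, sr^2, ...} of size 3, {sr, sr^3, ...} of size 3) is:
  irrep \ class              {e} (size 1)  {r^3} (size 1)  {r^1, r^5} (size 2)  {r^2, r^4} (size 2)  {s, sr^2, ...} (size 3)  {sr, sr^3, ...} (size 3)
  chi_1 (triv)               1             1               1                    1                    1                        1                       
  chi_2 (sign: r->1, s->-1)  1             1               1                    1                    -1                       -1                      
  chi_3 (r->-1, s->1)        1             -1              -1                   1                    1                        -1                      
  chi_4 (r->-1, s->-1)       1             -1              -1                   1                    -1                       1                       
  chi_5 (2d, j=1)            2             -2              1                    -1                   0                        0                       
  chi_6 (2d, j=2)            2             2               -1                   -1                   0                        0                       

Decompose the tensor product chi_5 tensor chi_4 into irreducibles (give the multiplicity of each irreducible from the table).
chi_5 tensor chi_4 = chi_6 (all other irreducibles have multiplicity 0).

The character of a tensor product is the pointwise product (chi_5 * chi_4)(C) = chi_5(C) * chi_4(C):
  {e}: (2)*(1), {r^3}: (-2)*(-1), {r^1, r^5}: (1)*(-1), {r^2, r^4}: (-1)*(1), {s, sr^2, ...}: (0)*(-1), {sr, sr^3, ...}: (0)*(1)
so (chi_5 * chi_4) takes values
  {e} -> 2, {r^3} -> 2, {r^1, r^5} -> -1, {r^2, r^4} -> -1, {s, sr^2, ...} -> 0, {sr, sr^3, ...} -> 0.
Now take the inner product of this character with each irreducible chi from the table, <chi_5*chi_4, chi> = (1/12) sum_C |C| (chi_5*chi_4)(C) conj(chi(C)):
  <chi_5*chi_4, chi_1> = (1/12)[1*(2)*conj(1) + 1*(2)*conj(1) + 2*(-1)*conj(1) + 2*(-1)*conj(1) + 3*(0)*conj(1) + 3*(0)*conj(1)]
      = (1/12)[(2) + (2) + (-2) + (-2) + (0) + (0)] = 0/12 = 0
  <chi_5*chi_4, chi_2> = (1/12)[1*(2)*conj(1) + 1*(2)*conj(1) + 2*(-1)*conj(1) + 2*(-1)*conj(1) + 3*(0)*conj(-1) + 3*(0)*conj(-1)]
      = (1/12)[(2) + (2) + (-2) + (-2) + (0) + (0)] = 0/12 = 0
  <chi_5*chi_4, chi_3> = (1/12)[1*(2)*conj(1) + 1*(2)*conj(-1) + 2*(-1)*conj(-1) + 2*(-1)*conj(1) + 3*(0)*conj(1) + 3*(0)*conj(-1)]
      = (1/12)[(2) + (-2) + (2) + (-2) + (0) + (0)] = 0/12 = 0
  <chi_5*chi_4, chi_4> = (1/12)[1*(2)*conj(1) + 1*(2)*conj(-1) + 2*(-1)*conj(-1) + 2*(-1)*conj(1) + 3*(0)*conj(-1) + 3*(0)*conj(1)]
      = (1/12)[(2) + (-2) + (2) + (-2) + (0) + (0)] = 0/12 = 0
  <chi_5*chi_4, chi_5> = (1/12)[1*(2)*conj(2) + 1*(2)*conj(-2) + 2*(-1)*conj(1) + 2*(-1)*conj(-1) + 3*(0)*conj(0) + 3*(0)*conj(0)]
      = (1/12)[(4) + (-4) + (-2) + (2) + (0) + (0)] = 0/12 = 0
  <chi_5*chi_4, chi_6> = (1/12)[1*(2)*conj(2) + 1*(2)*conj(2) + 2*(-1)*conj(-1) + 2*(-1)*conj(-1) + 3*(0)*conj(0) + 3*(0)*conj(0)]
      = (1/12)[(4) + (4) + (2) + (2) + (0) + (0)] = 12/12 = 1
Hence the multiplicities are chi_6: 1. Dimension check: dim(chi_5)*dim(chi_4) = 2*1 = 2 and sum (mult * dim) = 1*2 = 2.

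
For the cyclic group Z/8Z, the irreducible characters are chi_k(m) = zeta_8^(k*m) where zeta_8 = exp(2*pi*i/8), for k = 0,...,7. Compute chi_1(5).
chi_1(5) = zeta_8^5 = exp(-3*I*pi/4)

Reasoning: chi_1(5) = zeta_8^(1*5) = zeta_8^5. Since zeta_8^8 = 1, this equals zeta_8^5 = exp(2*pi*i*5/8) = exp(-3*I*pi/4).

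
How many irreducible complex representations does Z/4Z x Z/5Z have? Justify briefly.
20

Justification: The number of irreducible complex representations of a finite group equals its number of conjugacy classes. Z/4Z x Z/5Z is abelian of order 20, so every element is its own conjugacy class: 20 classes, so Z/4Z x Z/5Z (order 20) has exactly 20 irreducible complex representations.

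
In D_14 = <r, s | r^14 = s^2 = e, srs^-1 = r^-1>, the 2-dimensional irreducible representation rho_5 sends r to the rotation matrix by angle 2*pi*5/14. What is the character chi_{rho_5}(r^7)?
chi_{rho_5}(r^7) = 2*cos(2*pi*5*7/14) = -2

Solution. rho_5(r^7) is rotation by angle 2*pi*5*7/14, whose trace is 2*cos(2*pi*5*7/14) = -2.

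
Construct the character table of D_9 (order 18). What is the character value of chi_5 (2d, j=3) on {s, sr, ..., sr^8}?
Conjugacy classes: {e} of size 1, {r^1, r^8} of size 2, {r^2, r^7} of size 2, {r^3, r^6} of size 2, {r^4, r^5} of size 2, {s, sr, ..., sr^8} of size 9.
Character table:
  irrep \ class              {e} (size 1)  {r^1, r^8} (size 2)  {r^2, r^7} (size 2)  {r^3, r^6} (size 2)  {r^4, r^5} (size 2)  {s, sr, ..., sr^8} (size 9)
  chi_1 (triv)               1             1                    1                    1                    1                    1                          
  chi_2 (sign: r->1, s->-1)  1             1                    1                    1                    1                    -1                         
  chi_3 (2d, j=1)            2             2*cos(2*pi/9)        2*cos(4*pi/9)        -1                   -2*cos(pi/9)         0                          
  chi_4 (2d, j=2)            2             2*cos(4*pi/9)        -2*cos(pi/9)         -1                   2*cos(2*pi/9)        0                          
  chi_5 (2d, j=3)            2             -1                   -1                   2                    -1                   0                          
  chi_6 (2d, j=4)            2             -2*cos(pi/9)         2*cos(2*pi/9)        -1                   2*cos(4*pi/9)        0                          

Spot check: chi_5 (2d, j=3) on {s, sr, ..., sr^8} = 0.

Why: D_9 has order 2*9 = 18 with 6 conjugacy classes, hence 6 irreducibles. Sum of squared dims 1 + 1 + 4 + 4 + 4 + 4 = 18 = |G|. Linear characters come from the abelianisation; the 2-dimensional irreps have character r^k -> 2*cos(2*pi*j*k/9), reflections -> 0.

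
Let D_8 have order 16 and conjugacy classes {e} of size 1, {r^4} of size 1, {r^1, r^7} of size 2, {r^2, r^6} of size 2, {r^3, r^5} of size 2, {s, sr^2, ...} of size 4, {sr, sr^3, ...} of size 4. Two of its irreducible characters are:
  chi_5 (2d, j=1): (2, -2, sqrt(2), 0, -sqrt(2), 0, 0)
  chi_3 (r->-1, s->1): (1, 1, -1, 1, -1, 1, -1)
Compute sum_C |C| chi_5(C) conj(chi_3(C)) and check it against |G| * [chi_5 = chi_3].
Sum = 0; so <chi_5, chi_3> = 0 (distinct irreducibles are orthogonal).

Proof sketch: Compute term by term over conjugacy classes (|C| * chi_5(C) * conj(chi_3(C))):
  1*(2)*conj(1) + 1*(-2)*conj(1) + 2*(sqrt(2))*conj(-1) + 2*(0)*conj(1) + 2*(-sqrt(2))*conj(-1) + 4*(0)*conj(1) + 4*(0)*conj(-1)
  = (2) + (-2) + (-2*sqrt(2)) + (0) + (2*sqrt(2)) + (0) + (0)
  = 0.
Dividing by |G| = 16 gives 0/16 = 0, matching the row-orthogonality relation <chi_5, chi_3> = [chi_5 = chi_3].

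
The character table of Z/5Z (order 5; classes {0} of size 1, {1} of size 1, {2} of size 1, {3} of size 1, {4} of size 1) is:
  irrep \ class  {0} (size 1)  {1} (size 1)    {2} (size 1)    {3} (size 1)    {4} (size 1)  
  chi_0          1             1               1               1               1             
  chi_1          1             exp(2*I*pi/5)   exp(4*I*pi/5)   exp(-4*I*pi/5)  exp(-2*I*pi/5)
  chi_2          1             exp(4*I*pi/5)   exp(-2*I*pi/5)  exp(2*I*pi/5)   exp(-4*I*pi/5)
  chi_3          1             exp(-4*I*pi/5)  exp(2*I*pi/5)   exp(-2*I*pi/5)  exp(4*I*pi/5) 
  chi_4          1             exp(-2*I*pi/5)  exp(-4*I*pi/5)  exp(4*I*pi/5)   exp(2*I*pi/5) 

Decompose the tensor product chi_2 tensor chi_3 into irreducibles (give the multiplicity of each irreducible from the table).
chi_2 tensor chi_3 = chi_0 (all other irreducibles have multiplicity 0).

Argument: The character of a tensor product is the pointwise product (chi_2 * chi_3)(C) = chi_2(C) * chi_3(C):
  {0}: (1)*(1), {1}: (exp(4*I*pi/5))*(exp(-4*I*pi/5)), {2}: (exp(-2*I*pi/5))*(exp(2*I*pi/5)), {3}: (exp(2*I*pi/5))*(exp(-2*I*pi/5)), {4}: (exp(-4*I*pi/5))*(exp(4*I*pi/5))
so (chi_2 * chi_3) takes values
  {0} -> 1, {1} -> 1, {2} -> 1, {3} -> 1, {4} -> 1.
Now take the inner product of this character with each irreducible chi from the table, <chi_2*chi_3, chi> = (1/5) sum_C |C| (chi_2*chi_3)(C) conj(chi(C)):
  <chi_2*chi_3, chi_0> = (1/5)[1*(1)*conj(1) + 1*(1)*conj(1) + 1*(1)*conj(1) + 1*(1)*conj(1) + 1*(1)*conj(1)]
      = (1/5)[(1) + (1) + (1) + (1) + (1)] = 5/5 = 1
  <chi_2*chi_3, chi_1> = (1/5)[1*(1)*conj(1) + 1*(1)*conj(exp(2*I*pi/5)) + 1*(1)*conj(exp(4*I*pi/5)) + 1*(1)*conj(exp(-4*I*pi/5)) + 1*(1)*conj(exp(-2*I*pi/5))]
      = (1/5)[(1) + (exp(-2*I*pi/5)) + (exp(-4*I*pi/5)) + (exp(4*I*pi/5)) + (exp(2*I*pi/5))] = 0/5 = 0
  <chi_2*chi_3, chi_2> = (1/5)[1*(1)*conj(1) + 1*(1)*conj(exp(4*I*pi/5)) + 1*(1)*conj(exp(-2*I*pi/5)) + 1*(1)*conj(exp(2*I*pi/5)) + 1*(1)*conj(exp(-4*I*pi/5))]
      = (1/5)[(1) + (exp(-4*I*pi/5)) + (exp(2*I*pi/5)) + (exp(-2*I*pi/5)) + (exp(4*I*pi/5))] = 0/5 = 0
  <chi_2*chi_3, chi_3> = (1/5)[1*(1)*conj(1) + 1*(1)*conj(exp(-4*I*pi/5)) + 1*(1)*conj(exp(2*I*pi/5)) + 1*(1)*conj(exp(-2*I*pi/5)) + 1*(1)*conj(exp(4*I*pi/5))]
      = (1/5)[(1) + (exp(4*I*pi/5)) + (exp(-2*I*pi/5)) + (exp(2*I*pi/5)) + (exp(-4*I*pi/5))] = 0/5 = 0
  <chi_2*chi_3, chi_4> = (1/5)[1*(1)*conj(1) + 1*(1)*conj(exp(-2*I*pi/5)) + 1*(1)*conj(exp(-4*I*pi/5)) + 1*(1)*conj(exp(4*I*pi/5)) + 1*(1)*conj(exp(2*I*pi/5))]
      = (1/5)[(1) + (exp(2*I*pi/5)) + (exp(4*I*pi/5)) + (exp(-4*I*pi/5)) + (exp(-2*I*pi/5))] = 0/5 = 0
(Exp terms are combined using exp(i*s)*conj(exp(i*t)) = exp(i*(s-t)), and sums of them are collapsed using the identity that for every m > 1 the m distinct m-th roots of unity sum to 0, e.g. 1 + exp(2*I*pi/3) + exp(-2*I*pi/3) = 0.)
Hence the multiplicities are chi_0: 1. Dimension check: dim(chi_2)*dim(chi_3) = 1*1 = 1 and sum (mult * dim) = 1*1 = 1.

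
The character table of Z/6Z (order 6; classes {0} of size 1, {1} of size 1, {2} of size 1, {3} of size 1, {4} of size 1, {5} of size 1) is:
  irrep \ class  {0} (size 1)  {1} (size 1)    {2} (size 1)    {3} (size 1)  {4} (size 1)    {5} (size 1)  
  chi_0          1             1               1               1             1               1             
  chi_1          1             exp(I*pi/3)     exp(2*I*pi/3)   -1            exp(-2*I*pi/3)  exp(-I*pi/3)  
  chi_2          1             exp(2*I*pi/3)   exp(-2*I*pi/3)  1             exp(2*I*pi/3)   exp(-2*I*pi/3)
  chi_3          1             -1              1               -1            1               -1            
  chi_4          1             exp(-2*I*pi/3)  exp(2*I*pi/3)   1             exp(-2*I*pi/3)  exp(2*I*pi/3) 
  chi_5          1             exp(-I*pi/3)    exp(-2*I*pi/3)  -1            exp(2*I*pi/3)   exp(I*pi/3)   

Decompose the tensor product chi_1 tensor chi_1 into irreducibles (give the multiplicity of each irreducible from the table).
chi_1 tensor chi_1 = chi_2 (all other irreducibles have multiplicity 0).

Explanation: The character of a tensor product is the pointwise product (chi_1 * chi_1)(C) = chi_1(C) * chi_1(C):
  {0}: (1)*(1), {1}: (exp(I*pi/3))*(exp(I*pi/3)), {2}: (exp(2*I*pi/3))*(exp(2*I*pi/3)), {3}: (-1)*(-1), {4}: (exp(-2*I*pi/3))*(exp(-2*I*pi/3)), {5}: (exp(-I*pi/3))*(exp(-I*pi/3))
so (chi_1 * chi_1) takes values
  {0} -> 1, {1} -> exp(2*I*pi/3), {2} -> exp(-2*I*pi/3), {3} -> 1, {4} -> exp(2*I*pi/3), {5} -> exp(-2*I*pi/3).
Now take the inner product of this character with each irreducible chi from the table, <chi_1*chi_1, chi> = (1/6) sum_C |C| (chi_1*chi_1)(C) conj(chi(C)):
  <chi_1*chi_1, chi_0> = (1/6)[1*(1)*conj(1) + 1*(exp(2*I*pi/3))*conj(1) + 1*(exp(-2*I*pi/3))*conj(1) + 1*(1)*conj(1) + 1*(exp(2*I*pi/3))*conj(1) + 1*(exp(-2*I*pi/3))*conj(1)]
      = (1/6)[(1) + (exp(2*I*pi/3)) + (exp(-2*I*pi/3)) + (1) + (exp(2*I*pi/3)) + (exp(-2*I*pi/3))] = 0/6 = 0
  <chi_1*chi_1, chi_1> = (1/6)[1*(1)*conj(1) + 1*(exp(2*I*pi/3))*conj(exp(I*pi/3)) + 1*(exp(-2*I*pi/3))*conj(exp(2*I*pi/3)) + 1*(1)*conj(-1) + 1*(exp(2*I*pi/3))*conj(exp(-2*I*pi/3)) + 1*(exp(-2*I*pi/3))*conj(exp(-I*pi/3))]
      = (1/6)[(1) + (exp(I*pi/3)) + (exp(2*I*pi/3)) + (-1) + (exp(-2*I*pi/3)) + (exp(-I*pi/3))] = 0/6 = 0
  <chi_1*chi_1, chi_2> = (1/6)[1*(1)*conj(1) + 1*(exp(2*I*pi/3))*conj(exp(2*I*pi/3)) + 1*(exp(-2*I*pi/3))*conj(exp(-2*I*pi/3)) + 1*(1)*conj(1) + 1*(exp(2*I*pi/3))*conj(exp(2*I*pi/3)) + 1*(exp(-2*I*pi/3))*conj(exp(-2*I*pi/3))]
      = (1/6)[(1) + (1) + (1) + (1) + (1) + (1)] = 6/6 = 1
  <chi_1*chi_1, chi_3> = (1/6)[1*(1)*conj(1) + 1*(exp(2*I*pi/3))*conj(-1) + 1*(exp(-2*I*pi/3))*conj(1) + 1*(1)*conj(-1) + 1*(exp(2*I*pi/3))*conj(1) + 1*(exp(-2*I*pi/3))*conj(-1)]
      = (1/6)[(1) + (-exp(2*I*pi/3)) + (exp(-2*I*pi/3)) + (-1) + (exp(2*I*pi/3)) + (-exp(-2*I*pi/3))] = 0/6 = 0
  <chi_1*chi_1, chi_4> = (1/6)[1*(1)*conj(1) + 1*(exp(2*I*pi/3))*conj(exp(-2*I*pi/3)) + 1*(exp(-2*I*pi/3))*conj(exp(2*I*pi/3)) + 1*(1)*conj(1) + 1*(exp(2*I*pi/3))*conj(exp(-2*I*pi/3)) + 1*(exp(-2*I*pi/3))*conj(exp(2*I*pi/3))]
      = (1/6)[(1) + (exp(-2*I*pi/3)) + (exp(2*I*pi/3)) + (1) + (exp(-2*I*pi/3)) + (exp(2*I*pi/3))] = 0/6 = 0
  <chi_1*chi_1, chi_5> = (1/6)[1*(1)*conj(1) + 1*(exp(2*I*pi/3))*conj(exp(-I*pi/3)) + 1*(exp(-2*I*pi/3))*conj(exp(-2*I*pi/3)) + 1*(1)*conj(-1) + 1*(exp(2*I*pi/3))*conj(exp(2*I*pi/3)) + 1*(exp(-2*I*pi/3))*conj(exp(I*pi/3))]
      = (1/6)[(1) + (-1) + (1) + (-1) + (1) + (-1)] = 0/6 = 0
(Exp terms are combined using exp(i*s)*conj(exp(i*t)) = exp(i*(s-t)), and sums of them are collapsed using the identity that for every m > 1 the m distinct m-th roots of unity sum to 0, e.g. 1 + exp(2*I*pi/3) + exp(-2*I*pi/3) = 0.)
Hence the multiplicities are chi_2: 1. Dimension check: dim(chi_1)*dim(chi_1) = 1*1 = 1 and sum (mult * dim) = 1*1 = 1.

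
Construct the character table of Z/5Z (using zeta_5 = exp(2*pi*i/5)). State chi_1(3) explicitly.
Character table of Z/5Z (irreps indexed chi_0,...,chi_4 with chi_k(m) = zeta_5^(k*m), zeta_5 = exp(2*pi*i/5)):
  irrep \ class  {0} (size 1)  {1} (size 1)    {2} (size 1)    {3} (size 1)    {4} (size 1)  
  chi_0          1             1               1               1               1             
  chi_1          1             exp(2*I*pi/5)   exp(4*I*pi/5)   exp(-4*I*pi/5)  exp(-2*I*pi/5)
  chi_2          1             exp(4*I*pi/5)   exp(-2*I*pi/5)  exp(2*I*pi/5)   exp(-4*I*pi/5)
  chi_3          1             exp(-4*I*pi/5)  exp(2*I*pi/5)   exp(-2*I*pi/5)  exp(4*I*pi/5) 
  chi_4          1             exp(-2*I*pi/5)  exp(-4*I*pi/5)  exp(4*I*pi/5)   exp(2*I*pi/5) 

Spot check: chi_1(3) = zeta_5^(1*3) = zeta_5^3 = exp(-4*I*pi/5).

Explanation: Z/5Z is abelian, so all 5 irreducible complex representations are 1-dimensional. They are given by chi_k(m) = zeta_5^(k*m) for k = 0,...,4. Row orthogonality: sum_m chi_k(m) conj(chi_l(m)) = 5 * [k = l].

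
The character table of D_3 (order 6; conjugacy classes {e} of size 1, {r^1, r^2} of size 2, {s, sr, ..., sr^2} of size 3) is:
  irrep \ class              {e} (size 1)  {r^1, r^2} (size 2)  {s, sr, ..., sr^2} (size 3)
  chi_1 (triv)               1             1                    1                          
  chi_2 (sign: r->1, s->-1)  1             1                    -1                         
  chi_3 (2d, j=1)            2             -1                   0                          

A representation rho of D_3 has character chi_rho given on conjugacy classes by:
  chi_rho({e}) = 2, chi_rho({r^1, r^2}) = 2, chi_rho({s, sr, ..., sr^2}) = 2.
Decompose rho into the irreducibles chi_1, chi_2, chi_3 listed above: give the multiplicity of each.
Multiplicities: chi_1: 2, chi_2: 0, chi_3: 0.

Why: Use <chi_rho, chi> = (1/|G|) sum_C |C| * chi_rho(C) * conj(chi(C)) with |G| = 6 for each irreducible chi in the table:
  <chi_rho, chi_1> = (1/6)[1*(2)*conj(1) + 2*(2)*conj(1) + 3*(2)*conj(1)]
      = (1/6)[(2) + (4) + (6)] = 12/6 = 2
  <chi_rho, chi_2> = (1/6)[1*(2)*conj(1) + 2*(2)*conj(1) + 3*(2)*conj(-1)]
      = (1/6)[(2) + (4) + (-6)] = 0/6 = 0
  <chi_rho, chi_3> = (1/6)[1*(2)*conj(2) + 2*(2)*conj(-1) + 3*(2)*conj(0)]
      = (1/6)[(4) + (-4) + (0)] = 0/6 = 0
Dimension check: dim(rho) = sum (mult * dim) = 2*1 + 0*1 + 0*2 = 2 = chi_rho(e) = 2.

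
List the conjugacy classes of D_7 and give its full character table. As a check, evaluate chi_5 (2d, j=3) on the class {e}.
Conjugacy classes: {e} of size 1, {r^1, r^6} of size 2, {r^2, r^5} of size 2, {r^3, r^4} of size 2, {s, sr, ..., sr^6} of size 7.
Character table:
  irrep \ class              {e} (size 1)  {r^1, r^6} (size 2)  {r^2, r^5} (size 2)  {r^3, r^4} (size 2)  {s, sr, ..., sr^6} (size 7)
  chi_1 (triv)               1             1                    1                    1                    1                          
  chi_2 (sign: r->1, s->-1)  1             1                    1                    1                    -1                         
  chi_3 (2d, j=1)            2             2*cos(2*pi/7)        -2*cos(3*pi/7)       -2*cos(pi/7)         0                          
  chi_4 (2d, j=2)            2             -2*cos(3*pi/7)       -2*cos(pi/7)         2*cos(2*pi/7)        0                          
  chi_5 (2d, j=3)            2             -2*cos(pi/7)         2*cos(2*pi/7)        -2*cos(3*pi/7)       0                          

Spot check: chi_5 (2d, j=3) on {e} = 2.

Details: D_7 has order 2*7 = 14 with 5 conjugacy classes, hence 5 irreducibles. Sum of squared dims 1 + 1 + 4 + 4 + 4 = 14 = |G|. Linear characters come from the abelianisation; the 2-dimensional irreps have character r^k -> 2*cos(2*pi*j*k/7), reflections -> 0.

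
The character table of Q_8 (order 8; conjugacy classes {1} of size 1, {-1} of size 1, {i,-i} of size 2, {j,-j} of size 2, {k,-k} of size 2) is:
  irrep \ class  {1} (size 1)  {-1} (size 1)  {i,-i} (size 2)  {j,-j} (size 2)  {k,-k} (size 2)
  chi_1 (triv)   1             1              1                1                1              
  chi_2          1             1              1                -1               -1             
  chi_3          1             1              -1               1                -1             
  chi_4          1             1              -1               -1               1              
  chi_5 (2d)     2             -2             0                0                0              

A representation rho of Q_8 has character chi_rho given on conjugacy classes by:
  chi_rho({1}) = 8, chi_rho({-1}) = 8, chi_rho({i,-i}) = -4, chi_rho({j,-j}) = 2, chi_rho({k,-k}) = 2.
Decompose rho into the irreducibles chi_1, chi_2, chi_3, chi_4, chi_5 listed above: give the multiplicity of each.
Multiplicities: chi_1: 2, chi_2: 0, chi_3: 3, chi_4: 3, chi_5: 0.

Justification: Use <chi_rho, chi> = (1/|G|) sum_C |C| * chi_rho(C) * conj(chi(C)) with |G| = 8 for each irreducible chi in the table:
  <chi_rho, chi_1> = (1/8)[1*(8)*conj(1) + 1*(8)*conj(1) + 2*(-4)*conj(1) + 2*(2)*conj(1) + 2*(2)*conj(1)]
      = (1/8)[(8) + (8) + (-8) + (4) + (4)] = 16/8 = 2
  <chi_rho, chi_2> = (1/8)[1*(8)*conj(1) + 1*(8)*conj(1) + 2*(-4)*conj(1) + 2*(2)*conj(-1) + 2*(2)*conj(-1)]
      = (1/8)[(8) + (8) + (-8) + (-4) + (-4)] = 0/8 = 0
  <chi_rho, chi_3> = (1/8)[1*(8)*conj(1) + 1*(8)*conj(1) + 2*(-4)*conj(-1) + 2*(2)*conj(1) + 2*(2)*conj(-1)]
      = (1/8)[(8) + (8) + (8) + (4) + (-4)] = 24/8 = 3
  <chi_rho, chi_4> = (1/8)[1*(8)*conj(1) + 1*(8)*conj(1) + 2*(-4)*conj(-1) + 2*(2)*conj(-1) + 2*(2)*conj(1)]
      = (1/8)[(8) + (8) + (8) + (-4) + (4)] = 24/8 = 3
  <chi_rho, chi_5> = (1/8)[1*(8)*conj(2) + 1*(8)*conj(-2) + 2*(-4)*conj(0) + 2*(2)*conj(0) + 2*(2)*conj(0)]
      = (1/8)[(16) + (-16) + (0) + (0) + (0)] = 0/8 = 0
Dimension check: dim(rho) = sum (mult * dim) = 2*1 + 0*1 + 3*1 + 3*1 + 0*2 = 8 = chi_rho(e) = 8.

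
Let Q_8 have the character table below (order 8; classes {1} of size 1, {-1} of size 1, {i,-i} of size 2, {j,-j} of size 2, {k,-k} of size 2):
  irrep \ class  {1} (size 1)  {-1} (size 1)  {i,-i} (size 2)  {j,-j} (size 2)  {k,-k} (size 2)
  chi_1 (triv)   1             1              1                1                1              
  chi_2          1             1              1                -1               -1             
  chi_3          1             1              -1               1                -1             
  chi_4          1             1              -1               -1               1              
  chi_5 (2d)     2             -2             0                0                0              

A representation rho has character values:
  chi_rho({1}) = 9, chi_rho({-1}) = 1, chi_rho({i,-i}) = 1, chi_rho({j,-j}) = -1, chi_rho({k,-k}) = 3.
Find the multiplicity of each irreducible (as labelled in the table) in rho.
Multiplicities: chi_1: 2, chi_2: 1, chi_3: 0, chi_4: 2, chi_5: 2.

Explanation: Use <chi_rho, chi> = (1/|G|) sum_C |C| * chi_rho(C) * conj(chi(C)) with |G| = 8 for each irreducible chi in the table:
  <chi_rho, chi_1> = (1/8)[1*(9)*conj(1) + 1*(1)*conj(1) + 2*(1)*conj(1) + 2*(-1)*conj(1) + 2*(3)*conj(1)]
      = (1/8)[(9) + (1) + (2) + (-2) + (6)] = 16/8 = 2
  <chi_rho, chi_2> = (1/8)[1*(9)*conj(1) + 1*(1)*conj(1) + 2*(1)*conj(1) + 2*(-1)*conj(-1) + 2*(3)*conj(-1)]
      = (1/8)[(9) + (1) + (2) + (2) + (-6)] = 8/8 = 1
  <chi_rho, chi_3> = (1/8)[1*(9)*conj(1) + 1*(1)*conj(1) + 2*(1)*conj(-1) + 2*(-1)*conj(1) + 2*(3)*conj(-1)]
      = (1/8)[(9) + (1) + (-2) + (-2) + (-6)] = 0/8 = 0
  <chi_rho, chi_4> = (1/8)[1*(9)*conj(1) + 1*(1)*conj(1) + 2*(1)*conj(-1) + 2*(-1)*conj(-1) + 2*(3)*conj(1)]
      = (1/8)[(9) + (1) + (-2) + (2) + (6)] = 16/8 = 2
  <chi_rho, chi_5> = (1/8)[1*(9)*conj(2) + 1*(1)*conj(-2) + 2*(1)*conj(0) + 2*(-1)*conj(0) + 2*(3)*conj(0)]
      = (1/8)[(18) + (-2) + (0) + (0) + (0)] = 16/8 = 2
Dimension check: dim(rho) = sum (mult * dim) = 2*1 + 1*1 + 0*1 + 2*1 + 2*2 = 9 = chi_rho(e) = 9.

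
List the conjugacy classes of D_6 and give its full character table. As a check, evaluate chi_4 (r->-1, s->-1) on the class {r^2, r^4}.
Conjugacy classes: {e} of size 1, {r^3} of size 1, {r^1, r^5} of size 2, {r^2, r^4} of size 2, {s, sr^2, ...} of size 3, {sr, sr^3, ...} of size 3.
Character table:
  irrep \ class              {e} (size 1)  {r^3} (size 1)  {r^1, r^5} (size 2)  {r^2, r^4} (size 2)  {s, sr^2, ...} (size 3)  {sr, sr^3, ...} (size 3)
  chi_1 (triv)               1             1               1                    1                    1                        1                       
  chi_2 (sign: r->1, s->-1)  1             1               1                    1                    -1                       -1                      
  chi_3 (r->-1, s->1)        1             -1              -1                   1                    1                        -1                      
  chi_4 (r->-1, s->-1)       1             -1              -1                   1                    -1                       1                       
  chi_5 (2d, j=1)            2             -2              1                    -1                   0                        0                       
  chi_6 (2d, j=2)            2             2               -1                   -1                   0                        0                       

Spot check: chi_4 (r->-1, s->-1) on {r^2, r^4} = 1.

Reasoning: D_6 has order 2*6 = 12 with 6 conjugacy classes, hence 6 irreducibles. Sum of squared dims 1 + 1 + 1 + 1 + 4 + 4 = 12 = |G|. Linear characters come from the abelianisation; the 2-dimensional irreps have character r^k -> 2*cos(2*pi*j*k/6), reflections -> 0.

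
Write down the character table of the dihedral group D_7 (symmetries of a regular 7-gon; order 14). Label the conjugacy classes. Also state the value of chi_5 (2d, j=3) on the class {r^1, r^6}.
Conjugacy classes: {e} of size 1, {r^1, r^6} of size 2, {r^2, r^5} of size 2, {r^3, r^4} of size 2, {s, sr, ..., sr^6} of size 7.
Character table:
  irrep \ class              {e} (size 1)  {r^1, r^6} (size 2)  {r^2, r^5} (size 2)  {r^3, r^4} (size 2)  {s, sr, ..., sr^6} (size 7)
  chi_1 (triv)               1             1                    1                    1                    1                          
  chi_2 (sign: r->1, s->-1)  1             1                    1                    1                    -1                         
  chi_3 (2d, j=1)            2             2*cos(2*pi/7)        -2*cos(3*pi/7)       -2*cos(pi/7)         0                          
  chi_4 (2d, j=2)            2             -2*cos(3*pi/7)       -2*cos(pi/7)         2*cos(2*pi/7)        0                          
  chi_5 (2d, j=3)            2             -2*cos(pi/7)         2*cos(2*pi/7)        -2*cos(3*pi/7)       0                          

Spot check: chi_5 (2d, j=3) on {r^1, r^6} = -2*cos(pi/7).

Details: D_7 has order 2*7 = 14 with 5 conjugacy classes, hence 5 irreducibles. Sum of squared dims 1 + 1 + 4 + 4 + 4 = 14 = |G|. Linear characters come from the abelianisation; the 2-dimensional irreps have character r^k -> 2*cos(2*pi*j*k/7), reflections -> 0.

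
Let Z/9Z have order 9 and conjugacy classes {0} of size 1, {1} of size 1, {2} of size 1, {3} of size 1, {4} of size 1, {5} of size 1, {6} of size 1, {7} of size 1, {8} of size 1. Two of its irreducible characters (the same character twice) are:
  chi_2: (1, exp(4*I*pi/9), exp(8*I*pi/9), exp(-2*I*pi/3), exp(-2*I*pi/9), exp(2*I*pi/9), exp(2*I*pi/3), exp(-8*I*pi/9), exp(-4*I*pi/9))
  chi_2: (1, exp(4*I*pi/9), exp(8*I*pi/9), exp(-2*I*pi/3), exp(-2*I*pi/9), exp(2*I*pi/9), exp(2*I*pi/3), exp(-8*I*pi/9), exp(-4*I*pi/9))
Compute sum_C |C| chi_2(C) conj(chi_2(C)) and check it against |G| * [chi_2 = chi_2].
Sum = 9 = |G| = 9; so <chi_2, chi_2> = 1 (norm-1 confirms irreducibility).

Reasoning: Compute term by term over conjugacy classes (|C| * chi_2(C) * conj(chi_2(C))):
  1*(1)*conj(1) + 1*(exp(4*I*pi/9))*conj(exp(4*I*pi/9)) + 1*(exp(8*I*pi/9))*conj(exp(8*I*pi/9)) + 1*(exp(-2*I*pi/3))*conj(exp(-2*I*pi/3)) + 1*(exp(-2*I*pi/9))*conj(exp(-2*I*pi/9)) + 1*(exp(2*I*pi/9))*conj(exp(2*I*pi/9)) + 1*(exp(2*I*pi/3))*conj(exp(2*I*pi/3)) + 1*(exp(-8*I*pi/9))*conj(exp(-8*I*pi/9)) + 1*(exp(-4*I*pi/9))*conj(exp(-4*I*pi/9))
  = (1) + (1) + (1) + (1) + (1) + (1) + (1) + (1) + (1)
  = 9.
(Exp terms are combined using exp(i*s)*conj(exp(i*t)) = exp(i*(s-t)), and sums of them are collapsed using the identity that for every m > 1 the m distinct m-th roots of unity sum to 0, e.g. 1 + exp(2*I*pi/3) + exp(-2*I*pi/3) = 0.)
Dividing by |G| = 9 gives 9/9 = 1, matching the row-orthogonality relation <chi_2, chi_2> = [chi_2 = chi_2].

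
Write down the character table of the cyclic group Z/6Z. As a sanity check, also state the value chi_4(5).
Character table of Z/6Z (irreps indexed chi_0,...,chi_5 with chi_k(m) = zeta_6^(k*m), zeta_6 = exp(2*pi*i/6)):
  irrep \ class  {0} (size 1)  {1} (size 1)    {2} (size 1)    {3} (size 1)  {4} (size 1)    {5} (size 1)  
  chi_0          1             1               1               1             1               1             
  chi_1          1             exp(I*pi/3)     exp(2*I*pi/3)   -1            exp(-2*I*pi/3)  exp(-I*pi/3)  
  chi_2          1             exp(2*I*pi/3)   exp(-2*I*pi/3)  1             exp(2*I*pi/3)   exp(-2*I*pi/3)
  chi_3          1             -1              1               -1            1               -1            
  chi_4          1             exp(-2*I*pi/3)  exp(2*I*pi/3)   1             exp(-2*I*pi/3)  exp(2*I*pi/3) 
  chi_5          1             exp(-I*pi/3)    exp(-2*I*pi/3)  -1            exp(2*I*pi/3)   exp(I*pi/3)   

Spot check: chi_4(5) = zeta_6^(4*5) = zeta_6^20 = exp(2*I*pi/3).

Z/6Z is abelian, so all 6 irreducible complex representations are 1-dimensional. They are given by chi_k(m) = zeta_6^(k*m) for k = 0,...,5. Row orthogonality: sum_m chi_k(m) conj(chi_l(m)) = 6 * [k = l].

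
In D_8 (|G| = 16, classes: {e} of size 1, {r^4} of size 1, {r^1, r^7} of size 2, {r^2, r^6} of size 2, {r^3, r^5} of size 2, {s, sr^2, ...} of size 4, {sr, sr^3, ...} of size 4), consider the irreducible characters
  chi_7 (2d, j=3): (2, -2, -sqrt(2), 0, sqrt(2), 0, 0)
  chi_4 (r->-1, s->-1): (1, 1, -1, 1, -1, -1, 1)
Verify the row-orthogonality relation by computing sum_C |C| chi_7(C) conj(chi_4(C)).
Sum = 0; so <chi_7, chi_4> = 0 (distinct irreducibles are orthogonal).

Proof sketch: Compute term by term over conjugacy classes (|C| * chi_7(C) * conj(chi_4(C))):
  1*(2)*conj(1) + 1*(-2)*conj(1) + 2*(-sqrt(2))*conj(-1) + 2*(0)*conj(1) + 2*(sqrt(2))*conj(-1) + 4*(0)*conj(-1) + 4*(0)*conj(1)
  = (2) + (-2) + (2*sqrt(2)) + (0) + (-2*sqrt(2)) + (0) + (0)
  = 0.
Dividing by |G| = 16 gives 0/16 = 0, matching the row-orthogonality relation <chi_7, chi_4> = [chi_7 = chi_4].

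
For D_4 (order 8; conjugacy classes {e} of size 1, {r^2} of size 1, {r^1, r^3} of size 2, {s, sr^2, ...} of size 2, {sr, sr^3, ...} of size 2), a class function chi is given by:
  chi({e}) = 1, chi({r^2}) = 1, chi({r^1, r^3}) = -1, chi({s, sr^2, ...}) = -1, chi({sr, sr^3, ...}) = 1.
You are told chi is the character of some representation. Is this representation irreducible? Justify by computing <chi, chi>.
Irreducible: <chi, chi> = 1.

<chi, chi> = (1/|G|) sum_C |C| * |chi(C)|^2 = (1/8)[1*|1|^2 + 1*|1|^2 + 2*|-1|^2 + 2*|-1|^2 + 2*|1|^2]
  = (1/8)[(1) + (1) + (2) + (2) + (2)] = 8/8 = 1.
A character is irreducible iff <chi, chi> = 1, so this representation is irreducible.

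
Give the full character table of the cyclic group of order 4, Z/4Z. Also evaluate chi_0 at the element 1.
Character table of Z/4Z (irreps indexed chi_0,...,chi_3 with chi_k(m) = zeta_4^(k*m), zeta_4 = exp(2*pi*i/4)):
  irrep \ class  {0} (size 1)  {1} (size 1)  {2} (size 1)  {3} (size 1)
  chi_0          1             1             1             1           
  chi_1          1             I             -1            -I          
  chi_2          1             -1            1             -1          
  chi_3          1             -I            -1            I           

Spot check: chi_0(1) = zeta_4^(0*1) = zeta_4^0 = 1.

Working: Z/4Z is abelian, so all 4 irreducible complex representations are 1-dimensional. They are given by chi_k(m) = zeta_4^(k*m) for k = 0,...,3. Row orthogonality: sum_m chi_k(m) conj(chi_l(m)) = 4 * [k = l].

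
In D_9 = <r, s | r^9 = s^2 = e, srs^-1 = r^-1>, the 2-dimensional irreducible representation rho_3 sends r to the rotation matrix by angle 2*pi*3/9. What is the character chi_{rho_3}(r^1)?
chi_{rho_3}(r^1) = 2*cos(2*pi*3*1/9) = -1

Justification: rho_3(r^1) is rotation by angle 2*pi*3*1/9, whose trace is 2*cos(2*pi*3*1/9) = -1.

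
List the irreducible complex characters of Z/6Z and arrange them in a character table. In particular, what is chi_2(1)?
Character table of Z/6Z (irreps indexed chi_0,...,chi_5 with chi_k(m) = zeta_6^(k*m), zeta_6 = exp(2*pi*i/6)):
  irrep \ class  {0} (size 1)  {1} (size 1)    {2} (size 1)    {3} (size 1)  {4} (size 1)    {5} (size 1)  
  chi_0          1             1               1               1             1               1             
  chi_1          1             exp(I*pi/3)     exp(2*I*pi/3)   -1            exp(-2*I*pi/3)  exp(-I*pi/3)  
  chi_2          1             exp(2*I*pi/3)   exp(-2*I*pi/3)  1             exp(2*I*pi/3)   exp(-2*I*pi/3)
  chi_3          1             -1              1               -1            1               -1            
  chi_4          1             exp(-2*I*pi/3)  exp(2*I*pi/3)   1             exp(-2*I*pi/3)  exp(2*I*pi/3) 
  chi_5          1             exp(-I*pi/3)    exp(-2*I*pi/3)  -1            exp(2*I*pi/3)   exp(I*pi/3)   

Spot check: chi_2(1) = zeta_6^(2*1) = zeta_6^2 = exp(2*I*pi/3).

Proof sketch: Z/6Z is abelian, so all 6 irreducible complex representations are 1-dimensional. They are given by chi_k(m) = zeta_6^(k*m) for k = 0,...,5. Row orthogonality: sum_m chi_k(m) conj(chi_l(m)) = 6 * [k = l].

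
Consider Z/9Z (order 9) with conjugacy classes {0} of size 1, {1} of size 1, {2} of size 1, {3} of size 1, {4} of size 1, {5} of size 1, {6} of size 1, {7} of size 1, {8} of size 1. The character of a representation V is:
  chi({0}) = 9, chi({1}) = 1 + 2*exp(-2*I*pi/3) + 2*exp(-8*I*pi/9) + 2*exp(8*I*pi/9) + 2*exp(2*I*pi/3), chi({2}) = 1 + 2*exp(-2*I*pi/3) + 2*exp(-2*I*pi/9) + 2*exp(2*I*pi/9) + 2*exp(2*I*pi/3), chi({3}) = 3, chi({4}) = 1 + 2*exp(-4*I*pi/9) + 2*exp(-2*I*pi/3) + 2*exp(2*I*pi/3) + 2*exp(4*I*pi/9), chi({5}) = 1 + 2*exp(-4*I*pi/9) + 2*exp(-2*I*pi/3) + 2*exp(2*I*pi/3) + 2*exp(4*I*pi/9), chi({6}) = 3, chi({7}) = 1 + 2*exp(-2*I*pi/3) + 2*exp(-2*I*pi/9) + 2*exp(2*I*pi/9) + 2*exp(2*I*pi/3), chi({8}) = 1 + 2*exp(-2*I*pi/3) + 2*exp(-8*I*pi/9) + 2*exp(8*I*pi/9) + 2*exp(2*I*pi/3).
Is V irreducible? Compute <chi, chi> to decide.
Not irreducible (reducible): <chi, chi> = 17 > 1.

Argument: <chi, chi> = (1/|G|) sum_C |C| * |chi(C)|^2 = (1/9)[1*|9|^2 + 1*|1 + 2*exp(-2*I*pi/3) + 2*exp(-8*I*pi/9) + 2*exp(8*I*pi/9) + 2*exp(2*I*pi/3)|^2 + 1*|1 + 2*exp(-2*I*pi/3) + 2*exp(-2*I*pi/9) + 2*exp(2*I*pi/9) + 2*exp(2*I*pi/3)|^2 + 1*|3|^2 + 1*|1 + 2*exp(-4*I*pi/9) + 2*exp(-2*I*pi/3) + 2*exp(2*I*pi/3) + 2*exp(4*I*pi/9)|^2 + 1*|1 + 2*exp(-4*I*pi/9) + 2*exp(-2*I*pi/3) + 2*exp(2*I*pi/3) + 2*exp(4*I*pi/9)|^2 + 1*|3|^2 + 1*|1 + 2*exp(-2*I*pi/3) + 2*exp(-2*I*pi/9) + 2*exp(2*I*pi/9) + 2*exp(2*I*pi/3)|^2 + 1*|1 + 2*exp(-2*I*pi/3) + 2*exp(-8*I*pi/9) + 2*exp(8*I*pi/9) + 2*exp(2*I*pi/3)|^2]
  = (1/9)[(81) + (17 + 8*exp(-4*I*pi/9) + 12*exp(-2*I*pi/9) + 8*exp(-2*I*pi/3) + 4*exp(-8*I*pi/9) + 4*exp(8*I*pi/9) + 8*exp(2*I*pi/3) + 12*exp(2*I*pi/9) + 8*exp(4*I*pi/9)) + (17 + 12*exp(-4*I*pi/9) + 8*exp(-2*I*pi/3) + 8*exp(-8*I*pi/9) + 4*exp(-2*I*pi/9) + 4*exp(2*I*pi/9) + 8*exp(8*I*pi/9) + 8*exp(2*I*pi/3) + 12*exp(4*I*pi/9)) + (9) + (17 + 8*exp(-2*I*pi/3) + 8*exp(-2*I*pi/9) + 12*exp(-8*I*pi/9) + 4*exp(-4*I*pi/9) + 4*exp(4*I*pi/9) + 12*exp(8*I*pi/9) + 8*exp(2*I*pi/9) + 8*exp(2*I*pi/3)) + (17 + 8*exp(-2*I*pi/3) + 8*exp(-2*I*pi/9) + 12*exp(-8*I*pi/9) + 4*exp(-4*I*pi/9) + 4*exp(4*I*pi/9) + 12*exp(8*I*pi/9) + 8*exp(2*I*pi/9) + 8*exp(2*I*pi/3)) + (9) + (17 + 12*exp(-4*I*pi/9) + 8*exp(-2*I*pi/3) + 8*exp(-8*I*pi/9) + 4*exp(-2*I*pi/9) + 4*exp(2*I*pi/9) + 8*exp(8*I*pi/9) + 8*exp(2*I*pi/3) + 12*exp(4*I*pi/9)) + (17 + 8*exp(-4*I*pi/9) + 12*exp(-2*I*pi/9) + 8*exp(-2*I*pi/3) + 4*exp(-8*I*pi/9) + 4*exp(8*I*pi/9) + 8*exp(2*I*pi/3) + 12*exp(2*I*pi/9) + 8*exp(4*I*pi/9))] = 153/9 = 17.
(Exp terms are combined using exp(i*s)*conj(exp(i*t)) = exp(i*(s-t)), and sums of them are collapsed using the identity that for every m > 1 the m distinct m-th roots of unity sum to 0, e.g. 1 + exp(2*I*pi/3) + exp(-2*I*pi/3) = 0.)
A character is irreducible iff <chi, chi> = 1, so this representation is reducible.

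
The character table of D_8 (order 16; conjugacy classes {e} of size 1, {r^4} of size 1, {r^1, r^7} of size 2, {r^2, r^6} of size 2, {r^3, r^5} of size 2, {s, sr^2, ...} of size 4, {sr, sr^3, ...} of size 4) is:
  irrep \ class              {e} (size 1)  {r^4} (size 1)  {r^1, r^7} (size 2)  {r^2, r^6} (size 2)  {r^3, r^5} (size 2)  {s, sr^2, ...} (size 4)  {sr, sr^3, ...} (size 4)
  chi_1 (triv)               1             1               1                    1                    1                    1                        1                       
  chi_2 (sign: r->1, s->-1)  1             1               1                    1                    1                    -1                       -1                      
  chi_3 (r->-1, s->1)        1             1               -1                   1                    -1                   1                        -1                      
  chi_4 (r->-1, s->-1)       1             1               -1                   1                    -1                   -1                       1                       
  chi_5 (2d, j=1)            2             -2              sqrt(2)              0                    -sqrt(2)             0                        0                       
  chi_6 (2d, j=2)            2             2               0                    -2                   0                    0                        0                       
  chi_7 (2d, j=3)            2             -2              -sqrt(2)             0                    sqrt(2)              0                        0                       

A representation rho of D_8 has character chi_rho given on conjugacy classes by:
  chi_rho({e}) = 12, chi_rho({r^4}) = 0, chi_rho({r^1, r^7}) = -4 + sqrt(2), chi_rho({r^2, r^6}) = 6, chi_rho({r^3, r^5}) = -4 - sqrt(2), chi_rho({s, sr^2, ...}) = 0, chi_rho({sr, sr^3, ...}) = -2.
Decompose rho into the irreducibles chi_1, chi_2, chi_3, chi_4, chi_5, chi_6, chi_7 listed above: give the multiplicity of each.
Multiplicities: chi_1: 0, chi_2: 1, chi_3: 3, chi_4: 2, chi_5: 2, chi_6: 0, chi_7: 1.

Solution. Use <chi_rho, chi> = (1/|G|) sum_C |C| * chi_rho(C) * conj(chi(C)) with |G| = 16 for each irreducible chi in the table:
  <chi_rho, chi_1> = (1/16)[1*(12)*conj(1) + 1*(0)*conj(1) + 2*(-4 + sqrt(2))*conj(1) + 2*(6)*conj(1) + 2*(-4 - sqrt(2))*conj(1) + 4*(0)*conj(1) + 4*(-2)*conj(1)]
      = (1/16)[(12) + (0) + (-8 + 2*sqrt(2)) + (12) + (-8 - 2*sqrt(2)) + (0) + (-8)] = 0/16 = 0
  <chi_rho, chi_2> = (1/16)[1*(12)*conj(1) + 1*(0)*conj(1) + 2*(-4 + sqrt(2))*conj(1) + 2*(6)*conj(1) + 2*(-4 - sqrt(2))*conj(1) + 4*(0)*conj(-1) + 4*(-2)*conj(-1)]
      = (1/16)[(12) + (0) + (-8 + 2*sqrt(2)) + (12) + (-8 - 2*sqrt(2)) + (0) + (8)] = 16/16 = 1
  <chi_rho, chi_3> = (1/16)[1*(12)*conj(1) + 1*(0)*conj(1) + 2*(-4 + sqrt(2))*conj(-1) + 2*(6)*conj(1) + 2*(-4 - sqrt(2))*conj(-1) + 4*(0)*conj(1) + 4*(-2)*conj(-1)]
      = (1/16)[(12) + (0) + (8 - 2*sqrt(2)) + (12) + (2*sqrt(2) + 8) + (0) + (8)] = 48/16 = 3
  <chi_rho, chi_4> = (1/16)[1*(12)*conj(1) + 1*(0)*conj(1) + 2*(-4 + sqrt(2))*conj(-1) + 2*(6)*conj(1) + 2*(-4 - sqrt(2))*conj(-1) + 4*(0)*conj(-1) + 4*(-2)*conj(1)]
      = (1/16)[(12) + (0) + (8 - 2*sqrt(2)) + (12) + (2*sqrt(2) + 8) + (0) + (-8)] = 32/16 = 2
  <chi_rho, chi_5> = (1/16)[1*(12)*conj(2) + 1*(0)*conj(-2) + 2*(-4 + sqrt(2))*conj(sqrt(2)) + 2*(6)*conj(0) + 2*(-4 - sqrt(2))*conj(-sqrt(2)) + 4*(0)*conj(0) + 4*(-2)*conj(0)]
      = (1/16)[(24) + (0) + (4 - 8*sqrt(2)) + (0) + (4 + 8*sqrt(2)) + (0) + (0)] = 32/16 = 2
  <chi_rho, chi_6> = (1/16)[1*(12)*conj(2) + 1*(0)*conj(2) + 2*(-4 + sqrt(2))*conj(0) + 2*(6)*conj(-2) + 2*(-4 - sqrt(2))*conj(0) + 4*(0)*conj(0) + 4*(-2)*conj(0)]
      = (1/16)[(24) + (0) + (0) + (-24) + (0) + (0) + (0)] = 0/16 = 0
  <chi_rho, chi_7> = (1/16)[1*(12)*conj(2) + 1*(0)*conj(-2) + 2*(-4 + sqrt(2))*conj(-sqrt(2)) + 2*(6)*conj(0) + 2*(-4 - sqrt(2))*conj(sqrt(2)) + 4*(0)*conj(0) + 4*(-2)*conj(0)]
      = (1/16)[(24) + (0) + (-4 + 8*sqrt(2)) + (0) + (-8*sqrt(2) - 4) + (0) + (0)] = 16/16 = 1
Dimension check: dim(rho) = sum (mult * dim) = 0*1 + 1*1 + 3*1 + 2*1 + 2*2 + 0*2 + 1*2 = 12 = chi_rho(e) = 12.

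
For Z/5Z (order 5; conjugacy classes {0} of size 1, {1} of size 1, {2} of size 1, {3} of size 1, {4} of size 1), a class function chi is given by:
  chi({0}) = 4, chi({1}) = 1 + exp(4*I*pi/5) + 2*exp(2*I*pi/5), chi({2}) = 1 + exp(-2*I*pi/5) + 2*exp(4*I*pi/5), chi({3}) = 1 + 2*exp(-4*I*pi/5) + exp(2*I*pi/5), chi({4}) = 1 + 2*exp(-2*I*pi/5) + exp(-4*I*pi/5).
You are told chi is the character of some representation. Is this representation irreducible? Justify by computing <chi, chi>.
Not irreducible (reducible): <chi, chi> = 6 > 1.

Solution. <chi, chi> = (1/|G|) sum_C |C| * |chi(C)|^2 = (1/5)[1*|4|^2 + 1*|1 + exp(4*I*pi/5) + 2*exp(2*I*pi/5)|^2 + 1*|1 + exp(-2*I*pi/5) + 2*exp(4*I*pi/5)|^2 + 1*|1 + 2*exp(-4*I*pi/5) + exp(2*I*pi/5)|^2 + 1*|1 + 2*exp(-2*I*pi/5) + exp(-4*I*pi/5)|^2]
  = (1/5)[(16) + (6 + 4*exp(-2*I*pi/5) + exp(-4*I*pi/5) + exp(4*I*pi/5) + 4*exp(2*I*pi/5)) + (6 + 4*exp(-4*I*pi/5) + exp(-2*I*pi/5) + exp(2*I*pi/5) + 4*exp(4*I*pi/5)) + (6 + 4*exp(-4*I*pi/5) + exp(-2*I*pi/5) + exp(2*I*pi/5) + 4*exp(4*I*pi/5)) + (6 + 4*exp(-2*I*pi/5) + exp(-4*I*pi/5) + exp(4*I*pi/5) + 4*exp(2*I*pi/5))] = 30/5 = 6.
(Exp terms are combined using exp(i*s)*conj(exp(i*t)) = exp(i*(s-t)), and sums of them are collapsed using the identity that for every m > 1 the m distinct m-th roots of unity sum to 0, e.g. 1 + exp(2*I*pi/3) + exp(-2*I*pi/3) = 0.)
A character is irreducible iff <chi, chi> = 1, so this representation is reducible.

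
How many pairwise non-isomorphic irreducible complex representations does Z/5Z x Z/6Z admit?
30

Details: The number of irreducible complex representations of a finite group equals its number of conjugacy classes. Z/5Z x Z/6Z is abelian of order 30, so every element is its own conjugacy class: 30 classes, so Z/5Z x Z/6Z (order 30) has exactly 30 irreducible complex representations.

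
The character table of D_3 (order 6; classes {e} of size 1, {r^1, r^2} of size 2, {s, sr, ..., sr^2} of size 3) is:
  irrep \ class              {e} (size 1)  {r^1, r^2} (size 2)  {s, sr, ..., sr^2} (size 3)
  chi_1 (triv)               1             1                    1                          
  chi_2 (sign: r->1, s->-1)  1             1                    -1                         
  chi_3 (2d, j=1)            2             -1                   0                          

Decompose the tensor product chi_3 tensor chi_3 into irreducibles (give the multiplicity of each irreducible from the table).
chi_3 tensor chi_3 = chi_1 + chi_2 + chi_3 (all other irreducibles have multiplicity 0).

The character of a tensor product is the pointwise product (chi_3 * chi_3)(C) = chi_3(C) * chi_3(C):
  {e}: (2)*(2), {r^1, r^2}: (-1)*(-1), {s, sr, ..., sr^2}: (0)*(0)
so (chi_3 * chi_3) takes values
  {e} -> 4, {r^1, r^2} -> 1, {s, sr, ..., sr^2} -> 0.
Now take the inner product of this character with each irreducible chi from the table, <chi_3*chi_3, chi> = (1/6) sum_C |C| (chi_3*chi_3)(C) conj(chi(C)):
  <chi_3*chi_3, chi_1> = (1/6)[1*(4)*conj(1) + 2*(1)*conj(1) + 3*(0)*conj(1)]
      = (1/6)[(4) + (2) + (0)] = 6/6 = 1
  <chi_3*chi_3, chi_2> = (1/6)[1*(4)*conj(1) + 2*(1)*conj(1) + 3*(0)*conj(-1)]
      = (1/6)[(4) + (2) + (0)] = 6/6 = 1
  <chi_3*chi_3, chi_3> = (1/6)[1*(4)*conj(2) + 2*(1)*conj(-1) + 3*(0)*conj(0)]
      = (1/6)[(8) + (-2) + (0)] = 6/6 = 1
Hence the multiplicities are chi_1: 1, chi_2: 1, chi_3: 1. Dimension check: dim(chi_3)*dim(chi_3) = 2*2 = 4 and sum (mult * dim) = 1*1 + 1*1 + 1*2 = 4.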